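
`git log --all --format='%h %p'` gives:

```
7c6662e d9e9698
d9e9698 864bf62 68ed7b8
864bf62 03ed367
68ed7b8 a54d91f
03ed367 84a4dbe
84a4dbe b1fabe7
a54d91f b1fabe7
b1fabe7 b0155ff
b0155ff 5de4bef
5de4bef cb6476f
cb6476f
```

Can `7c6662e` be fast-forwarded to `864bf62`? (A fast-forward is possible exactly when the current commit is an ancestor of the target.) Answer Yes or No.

A fast-forward from 7c6662e to 864bf62 is possible iff 7c6662e is an ancestor of 864bf62.
Ancestors of 864bf62: {03ed367, 5de4bef, 84a4dbe, 864bf62, b0155ff, b1fabe7, cb6476f}.
7c6662e is not among them, so fast-forward is not possible.

No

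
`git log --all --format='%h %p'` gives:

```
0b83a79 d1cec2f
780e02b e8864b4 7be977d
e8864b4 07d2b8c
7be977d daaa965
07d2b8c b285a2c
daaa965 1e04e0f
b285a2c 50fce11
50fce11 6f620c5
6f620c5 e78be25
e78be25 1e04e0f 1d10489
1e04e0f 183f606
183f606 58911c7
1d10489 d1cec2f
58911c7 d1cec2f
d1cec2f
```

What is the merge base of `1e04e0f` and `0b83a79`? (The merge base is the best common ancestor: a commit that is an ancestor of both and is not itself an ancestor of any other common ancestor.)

Ancestors of 1e04e0f: {183f606, 1e04e0f, 58911c7, d1cec2f}.
Ancestors of 0b83a79: {0b83a79, d1cec2f}.
Common ancestors: {d1cec2f}.
The only common ancestor is d1cec2f, so it is the merge base.

d1cec2f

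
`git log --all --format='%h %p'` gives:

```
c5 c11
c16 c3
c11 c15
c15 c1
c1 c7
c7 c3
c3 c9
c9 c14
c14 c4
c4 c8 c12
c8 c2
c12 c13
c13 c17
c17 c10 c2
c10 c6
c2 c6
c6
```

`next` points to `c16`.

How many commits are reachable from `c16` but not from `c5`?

Reachable from c16: {c10, c12, c13, c14, c16, c17, c2, c3, c4, c6, c8, c9}.
Reachable from c5: {c1, c10, c11, c12, c13, c14, c15, c17, c2, c3, c4, c5, c6, c7, c8, c9}.
In c16's history but not c5's: {c16} — 1 commit.

1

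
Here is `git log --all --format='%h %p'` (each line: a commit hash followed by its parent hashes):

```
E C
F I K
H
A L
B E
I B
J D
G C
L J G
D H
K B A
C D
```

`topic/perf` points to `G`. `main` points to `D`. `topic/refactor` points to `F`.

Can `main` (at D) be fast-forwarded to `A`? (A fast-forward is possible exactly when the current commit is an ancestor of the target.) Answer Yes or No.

Yes

A fast-forward from D to A is possible iff D is an ancestor of A.
Ancestors of A: {A, C, D, G, H, J, L}.
D is among them, so fast-forward is possible.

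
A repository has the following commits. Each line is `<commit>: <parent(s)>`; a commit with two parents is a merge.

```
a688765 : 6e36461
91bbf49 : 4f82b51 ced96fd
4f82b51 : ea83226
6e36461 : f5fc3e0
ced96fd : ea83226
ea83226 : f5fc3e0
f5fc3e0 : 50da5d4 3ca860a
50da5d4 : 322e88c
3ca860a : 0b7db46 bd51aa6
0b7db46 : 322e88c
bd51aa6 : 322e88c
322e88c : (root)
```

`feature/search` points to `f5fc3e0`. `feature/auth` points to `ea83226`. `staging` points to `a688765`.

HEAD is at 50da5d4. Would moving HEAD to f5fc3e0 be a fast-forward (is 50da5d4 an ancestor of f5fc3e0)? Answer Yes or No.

A fast-forward from 50da5d4 to f5fc3e0 is possible iff 50da5d4 is an ancestor of f5fc3e0.
Ancestors of f5fc3e0: {0b7db46, 322e88c, 3ca860a, 50da5d4, bd51aa6, f5fc3e0}.
50da5d4 is among them, so fast-forward is possible.

Yes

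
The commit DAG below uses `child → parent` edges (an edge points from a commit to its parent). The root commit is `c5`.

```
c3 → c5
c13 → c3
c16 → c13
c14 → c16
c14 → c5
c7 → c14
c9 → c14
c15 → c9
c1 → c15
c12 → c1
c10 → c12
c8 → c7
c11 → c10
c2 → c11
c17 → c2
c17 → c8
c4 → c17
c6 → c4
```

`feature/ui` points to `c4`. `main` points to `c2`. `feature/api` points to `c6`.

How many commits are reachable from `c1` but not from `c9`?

Reachable from c1: {c1, c13, c14, c15, c16, c3, c5, c9}.
Reachable from c9: {c13, c14, c16, c3, c5, c9}.
In c1's history but not c9's: {c1, c15} — 2 commits.

2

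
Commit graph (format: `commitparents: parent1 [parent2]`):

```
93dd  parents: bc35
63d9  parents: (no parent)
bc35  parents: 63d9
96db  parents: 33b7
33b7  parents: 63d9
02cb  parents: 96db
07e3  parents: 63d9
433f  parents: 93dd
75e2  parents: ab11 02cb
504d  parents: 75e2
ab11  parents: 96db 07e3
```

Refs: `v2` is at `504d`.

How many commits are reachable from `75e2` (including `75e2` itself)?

Walking parent pointers from 75e2: reachable set = {02cb, 07e3, 33b7, 63d9, 75e2, 96db, ab11}.
That is 7 commits.

7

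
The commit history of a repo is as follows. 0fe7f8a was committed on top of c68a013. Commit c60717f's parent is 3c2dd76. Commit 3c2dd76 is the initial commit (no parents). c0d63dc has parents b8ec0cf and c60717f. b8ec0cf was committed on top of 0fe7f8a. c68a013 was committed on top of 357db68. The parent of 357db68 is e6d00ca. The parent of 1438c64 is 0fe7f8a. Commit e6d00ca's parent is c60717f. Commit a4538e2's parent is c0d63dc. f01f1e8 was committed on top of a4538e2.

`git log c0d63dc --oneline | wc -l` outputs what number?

Walking parent pointers from c0d63dc: reachable set = {0fe7f8a, 357db68, 3c2dd76, b8ec0cf, c0d63dc, c60717f, c68a013, e6d00ca}.
That is 8 commits.

8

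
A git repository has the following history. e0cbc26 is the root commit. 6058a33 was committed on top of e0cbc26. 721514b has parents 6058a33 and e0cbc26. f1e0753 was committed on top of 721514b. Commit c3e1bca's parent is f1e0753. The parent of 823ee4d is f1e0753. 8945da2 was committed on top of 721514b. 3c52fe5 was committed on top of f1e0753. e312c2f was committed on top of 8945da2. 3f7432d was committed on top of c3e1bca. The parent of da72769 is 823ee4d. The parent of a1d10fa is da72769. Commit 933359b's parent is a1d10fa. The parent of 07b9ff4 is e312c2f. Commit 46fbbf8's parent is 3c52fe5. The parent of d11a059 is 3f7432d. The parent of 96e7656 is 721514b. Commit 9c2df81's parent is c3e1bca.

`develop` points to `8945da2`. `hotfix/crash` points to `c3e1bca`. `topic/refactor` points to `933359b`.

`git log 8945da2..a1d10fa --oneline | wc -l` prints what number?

Reachable from a1d10fa: {6058a33, 721514b, 823ee4d, a1d10fa, da72769, e0cbc26, f1e0753}.
Reachable from 8945da2: {6058a33, 721514b, 8945da2, e0cbc26}.
In a1d10fa's history but not 8945da2's: {823ee4d, a1d10fa, da72769, f1e0753} — 4 commits.

4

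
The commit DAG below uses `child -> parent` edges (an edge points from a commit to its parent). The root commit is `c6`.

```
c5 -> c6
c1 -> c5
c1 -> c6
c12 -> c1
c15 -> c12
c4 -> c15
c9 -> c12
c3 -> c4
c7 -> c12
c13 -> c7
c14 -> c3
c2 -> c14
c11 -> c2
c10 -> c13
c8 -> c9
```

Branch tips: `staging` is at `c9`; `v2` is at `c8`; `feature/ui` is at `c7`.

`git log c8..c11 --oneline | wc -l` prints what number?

6

Reachable from c11: {c1, c11, c12, c14, c15, c2, c3, c4, c5, c6}.
Reachable from c8: {c1, c12, c5, c6, c8, c9}.
In c11's history but not c8's: {c11, c14, c15, c2, c3, c4} — 6 commits.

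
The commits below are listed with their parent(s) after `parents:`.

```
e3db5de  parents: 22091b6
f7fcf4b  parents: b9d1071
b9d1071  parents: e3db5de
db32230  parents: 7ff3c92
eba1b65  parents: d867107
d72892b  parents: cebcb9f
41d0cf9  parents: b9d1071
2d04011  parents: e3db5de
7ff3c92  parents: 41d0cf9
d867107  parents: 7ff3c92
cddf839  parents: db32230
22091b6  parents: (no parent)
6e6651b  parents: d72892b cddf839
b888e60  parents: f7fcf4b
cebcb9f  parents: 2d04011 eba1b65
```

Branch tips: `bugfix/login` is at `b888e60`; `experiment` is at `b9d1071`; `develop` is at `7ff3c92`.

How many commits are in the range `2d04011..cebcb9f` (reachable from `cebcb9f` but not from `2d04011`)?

Reachable from cebcb9f: {22091b6, 2d04011, 41d0cf9, 7ff3c92, b9d1071, cebcb9f, d867107, e3db5de, eba1b65}.
Reachable from 2d04011: {22091b6, 2d04011, e3db5de}.
In cebcb9f's history but not 2d04011's: {41d0cf9, 7ff3c92, b9d1071, cebcb9f, d867107, eba1b65} — 6 commits.

6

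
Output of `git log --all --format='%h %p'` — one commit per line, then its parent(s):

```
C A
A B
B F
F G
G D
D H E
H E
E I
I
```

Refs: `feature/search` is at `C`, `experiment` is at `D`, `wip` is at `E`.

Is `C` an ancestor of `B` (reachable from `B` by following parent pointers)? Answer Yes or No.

No

Ancestors of B: {B, D, E, F, G, H, I}.
C is not in that set, so it is not an ancestor of B.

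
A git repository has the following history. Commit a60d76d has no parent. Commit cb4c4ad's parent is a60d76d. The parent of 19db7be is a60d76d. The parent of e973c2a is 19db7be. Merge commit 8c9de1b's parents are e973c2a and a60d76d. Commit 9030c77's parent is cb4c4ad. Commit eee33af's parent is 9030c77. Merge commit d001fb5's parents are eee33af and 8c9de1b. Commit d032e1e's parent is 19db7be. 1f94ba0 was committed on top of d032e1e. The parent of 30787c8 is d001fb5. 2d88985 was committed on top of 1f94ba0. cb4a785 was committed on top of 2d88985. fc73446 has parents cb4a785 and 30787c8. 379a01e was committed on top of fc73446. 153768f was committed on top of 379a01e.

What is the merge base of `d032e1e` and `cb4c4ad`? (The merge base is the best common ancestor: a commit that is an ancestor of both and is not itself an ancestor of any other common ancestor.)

Ancestors of d032e1e: {19db7be, a60d76d, d032e1e}.
Ancestors of cb4c4ad: {a60d76d, cb4c4ad}.
Common ancestors: {a60d76d}.
The only common ancestor is a60d76d, so it is the merge base.

a60d76d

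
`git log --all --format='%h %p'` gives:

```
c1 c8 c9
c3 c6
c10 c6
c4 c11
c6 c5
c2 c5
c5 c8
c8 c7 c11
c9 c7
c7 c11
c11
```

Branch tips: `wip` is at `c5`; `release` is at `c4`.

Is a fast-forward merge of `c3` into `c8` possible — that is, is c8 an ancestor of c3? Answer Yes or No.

Yes

A fast-forward from c8 to c3 is possible iff c8 is an ancestor of c3.
Ancestors of c3: {c11, c3, c5, c6, c7, c8}.
c8 is among them, so fast-forward is possible.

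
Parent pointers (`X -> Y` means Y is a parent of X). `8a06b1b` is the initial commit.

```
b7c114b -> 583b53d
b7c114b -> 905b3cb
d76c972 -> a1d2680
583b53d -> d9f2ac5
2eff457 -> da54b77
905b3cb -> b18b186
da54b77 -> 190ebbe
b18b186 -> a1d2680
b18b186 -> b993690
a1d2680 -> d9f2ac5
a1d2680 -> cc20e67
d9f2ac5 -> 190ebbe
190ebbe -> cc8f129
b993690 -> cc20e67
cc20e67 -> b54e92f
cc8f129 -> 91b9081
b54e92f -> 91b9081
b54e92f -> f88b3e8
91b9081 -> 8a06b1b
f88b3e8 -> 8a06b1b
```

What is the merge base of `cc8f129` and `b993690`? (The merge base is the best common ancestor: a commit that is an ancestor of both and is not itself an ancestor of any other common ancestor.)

Ancestors of cc8f129: {8a06b1b, 91b9081, cc8f129}.
Ancestors of b993690: {8a06b1b, 91b9081, b54e92f, b993690, cc20e67, f88b3e8}.
Common ancestors: {8a06b1b, 91b9081}.
Among these, 91b9081 is not an ancestor of any other common ancestor — it is the merge base.

91b9081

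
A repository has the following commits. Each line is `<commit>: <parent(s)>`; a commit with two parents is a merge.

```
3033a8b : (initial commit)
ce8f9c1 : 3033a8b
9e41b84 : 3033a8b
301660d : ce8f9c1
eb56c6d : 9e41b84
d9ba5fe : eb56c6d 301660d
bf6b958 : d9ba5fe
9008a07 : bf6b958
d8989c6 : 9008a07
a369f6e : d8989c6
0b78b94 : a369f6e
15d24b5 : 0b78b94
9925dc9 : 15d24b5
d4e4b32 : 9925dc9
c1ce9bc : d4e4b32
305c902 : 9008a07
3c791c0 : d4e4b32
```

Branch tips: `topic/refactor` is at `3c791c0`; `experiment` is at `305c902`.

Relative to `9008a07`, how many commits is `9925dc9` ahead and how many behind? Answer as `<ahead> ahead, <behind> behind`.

5 ahead, 0 behind

Reachable from 9925dc9: {0b78b94, 15d24b5, 301660d, 3033a8b, 9008a07, 9925dc9, 9e41b84, a369f6e, bf6b958, ce8f9c1, d8989c6, d9ba5fe, eb56c6d}.
Reachable from 9008a07: {301660d, 3033a8b, 9008a07, 9e41b84, bf6b958, ce8f9c1, d9ba5fe, eb56c6d}.
Only in 9925dc9's history (ahead): {0b78b94, 15d24b5, 9925dc9, a369f6e, d8989c6} — 5.
Only in 9008a07's history (behind): {} — 0.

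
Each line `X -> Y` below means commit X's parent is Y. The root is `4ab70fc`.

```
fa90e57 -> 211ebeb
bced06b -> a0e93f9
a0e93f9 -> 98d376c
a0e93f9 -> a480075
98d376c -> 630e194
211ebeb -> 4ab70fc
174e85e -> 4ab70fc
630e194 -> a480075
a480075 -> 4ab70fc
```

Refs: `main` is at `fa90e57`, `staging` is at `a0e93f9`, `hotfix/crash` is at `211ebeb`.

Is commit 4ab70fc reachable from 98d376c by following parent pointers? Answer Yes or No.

Ancestors of 98d376c (commits reachable by following parents): {4ab70fc, 630e194, 98d376c, a480075}.
4ab70fc is in that set, so it is an ancestor of 98d376c.

Yes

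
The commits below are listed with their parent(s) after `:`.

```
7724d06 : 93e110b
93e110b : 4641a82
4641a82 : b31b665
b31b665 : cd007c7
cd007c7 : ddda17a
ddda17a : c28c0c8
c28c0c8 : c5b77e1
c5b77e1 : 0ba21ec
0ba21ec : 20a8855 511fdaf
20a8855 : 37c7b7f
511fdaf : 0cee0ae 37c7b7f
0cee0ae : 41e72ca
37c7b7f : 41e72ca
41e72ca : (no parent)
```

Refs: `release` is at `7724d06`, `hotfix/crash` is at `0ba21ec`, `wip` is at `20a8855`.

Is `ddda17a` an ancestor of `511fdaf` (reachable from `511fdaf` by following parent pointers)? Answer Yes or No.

Ancestors of 511fdaf: {0cee0ae, 37c7b7f, 41e72ca, 511fdaf}.
ddda17a is not in that set, so it is not an ancestor of 511fdaf.

No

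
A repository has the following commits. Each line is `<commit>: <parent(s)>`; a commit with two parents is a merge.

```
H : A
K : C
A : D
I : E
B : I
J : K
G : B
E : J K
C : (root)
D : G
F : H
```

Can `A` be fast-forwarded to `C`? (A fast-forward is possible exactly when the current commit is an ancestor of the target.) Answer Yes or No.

A fast-forward from A to C is possible iff A is an ancestor of C.
Ancestors of C: {C}.
A is not among them, so fast-forward is not possible.

No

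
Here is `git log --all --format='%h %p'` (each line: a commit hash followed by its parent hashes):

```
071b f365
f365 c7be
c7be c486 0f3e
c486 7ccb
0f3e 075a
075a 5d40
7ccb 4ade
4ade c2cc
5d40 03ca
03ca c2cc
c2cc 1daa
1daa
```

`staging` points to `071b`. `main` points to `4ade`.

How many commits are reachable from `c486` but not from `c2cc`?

3

Reachable from c486: {1daa, 4ade, 7ccb, c2cc, c486}.
Reachable from c2cc: {1daa, c2cc}.
In c486's history but not c2cc's: {4ade, 7ccb, c486} — 3 commits.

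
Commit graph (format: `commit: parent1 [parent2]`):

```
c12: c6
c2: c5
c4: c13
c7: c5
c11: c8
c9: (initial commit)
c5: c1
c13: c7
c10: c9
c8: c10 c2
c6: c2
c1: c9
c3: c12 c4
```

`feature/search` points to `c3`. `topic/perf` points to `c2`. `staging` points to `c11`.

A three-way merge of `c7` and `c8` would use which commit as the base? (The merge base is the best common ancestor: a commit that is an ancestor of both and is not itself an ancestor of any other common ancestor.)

Ancestors of c7: {c1, c5, c7, c9}.
Ancestors of c8: {c1, c10, c2, c5, c8, c9}.
Common ancestors: {c1, c5, c9}.
Among these, c5 is not an ancestor of any other common ancestor — it is the merge base.

c5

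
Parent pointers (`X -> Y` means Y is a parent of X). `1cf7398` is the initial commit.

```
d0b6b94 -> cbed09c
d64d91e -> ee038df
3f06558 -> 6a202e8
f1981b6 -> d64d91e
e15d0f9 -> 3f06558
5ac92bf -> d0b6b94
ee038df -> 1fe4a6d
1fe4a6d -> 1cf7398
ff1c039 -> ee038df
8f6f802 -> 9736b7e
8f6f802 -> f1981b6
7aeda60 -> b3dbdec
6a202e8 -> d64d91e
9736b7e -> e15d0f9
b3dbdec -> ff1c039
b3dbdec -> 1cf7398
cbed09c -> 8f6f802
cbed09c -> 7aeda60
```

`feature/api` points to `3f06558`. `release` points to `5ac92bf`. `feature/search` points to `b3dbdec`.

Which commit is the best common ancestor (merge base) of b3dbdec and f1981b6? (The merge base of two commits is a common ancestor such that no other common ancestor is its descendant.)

Ancestors of b3dbdec: {1cf7398, 1fe4a6d, b3dbdec, ee038df, ff1c039}.
Ancestors of f1981b6: {1cf7398, 1fe4a6d, d64d91e, ee038df, f1981b6}.
Common ancestors: {1cf7398, 1fe4a6d, ee038df}.
Among these, ee038df is not an ancestor of any other common ancestor — it is the merge base.

ee038df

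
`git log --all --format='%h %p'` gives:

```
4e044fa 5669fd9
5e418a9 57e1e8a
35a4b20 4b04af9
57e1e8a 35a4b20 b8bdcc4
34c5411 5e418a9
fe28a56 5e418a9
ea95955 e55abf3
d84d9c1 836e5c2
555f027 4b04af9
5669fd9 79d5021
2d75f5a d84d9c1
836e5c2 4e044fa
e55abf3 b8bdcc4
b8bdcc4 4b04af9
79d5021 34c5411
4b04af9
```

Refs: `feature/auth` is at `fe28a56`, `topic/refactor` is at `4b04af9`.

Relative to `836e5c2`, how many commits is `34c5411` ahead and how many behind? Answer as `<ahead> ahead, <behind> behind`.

Reachable from 34c5411: {34c5411, 35a4b20, 4b04af9, 57e1e8a, 5e418a9, b8bdcc4}.
Reachable from 836e5c2: {34c5411, 35a4b20, 4b04af9, 4e044fa, 5669fd9, 57e1e8a, 5e418a9, 79d5021, 836e5c2, b8bdcc4}.
Only in 34c5411's history (ahead): {} — 0.
Only in 836e5c2's history (behind): {4e044fa, 5669fd9, 79d5021, 836e5c2} — 4.

0 ahead, 4 behind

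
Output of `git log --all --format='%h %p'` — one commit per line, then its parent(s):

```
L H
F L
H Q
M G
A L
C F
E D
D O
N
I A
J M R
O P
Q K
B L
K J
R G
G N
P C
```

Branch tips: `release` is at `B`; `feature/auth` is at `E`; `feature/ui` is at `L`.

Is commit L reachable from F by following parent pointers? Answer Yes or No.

Yes

Ancestors of F (commits reachable by following parents): {F, G, H, J, K, L, M, N, Q, R}.
L is in that set, so it is an ancestor of F.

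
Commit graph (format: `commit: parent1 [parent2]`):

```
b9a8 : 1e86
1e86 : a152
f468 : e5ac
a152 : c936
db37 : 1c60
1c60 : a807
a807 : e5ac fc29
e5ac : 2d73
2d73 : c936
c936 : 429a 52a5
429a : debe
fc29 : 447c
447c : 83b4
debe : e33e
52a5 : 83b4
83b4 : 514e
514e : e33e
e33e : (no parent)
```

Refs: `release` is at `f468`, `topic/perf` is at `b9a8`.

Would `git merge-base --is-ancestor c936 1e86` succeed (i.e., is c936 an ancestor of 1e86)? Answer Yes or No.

Ancestors of 1e86 (commits reachable by following parents): {1e86, 429a, 514e, 52a5, 83b4, a152, c936, debe, e33e}.
c936 is in that set, so it is an ancestor of 1e86.

Yes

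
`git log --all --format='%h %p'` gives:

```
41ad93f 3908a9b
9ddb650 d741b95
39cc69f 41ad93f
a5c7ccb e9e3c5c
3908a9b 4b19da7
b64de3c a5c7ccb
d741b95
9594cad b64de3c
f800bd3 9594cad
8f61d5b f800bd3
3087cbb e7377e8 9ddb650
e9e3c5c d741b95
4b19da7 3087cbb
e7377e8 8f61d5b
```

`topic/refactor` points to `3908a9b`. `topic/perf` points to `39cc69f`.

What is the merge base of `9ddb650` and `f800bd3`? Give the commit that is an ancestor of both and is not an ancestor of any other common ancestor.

Ancestors of 9ddb650: {9ddb650, d741b95}.
Ancestors of f800bd3: {9594cad, a5c7ccb, b64de3c, d741b95, e9e3c5c, f800bd3}.
Common ancestors: {d741b95}.
The only common ancestor is d741b95, so it is the merge base.

d741b95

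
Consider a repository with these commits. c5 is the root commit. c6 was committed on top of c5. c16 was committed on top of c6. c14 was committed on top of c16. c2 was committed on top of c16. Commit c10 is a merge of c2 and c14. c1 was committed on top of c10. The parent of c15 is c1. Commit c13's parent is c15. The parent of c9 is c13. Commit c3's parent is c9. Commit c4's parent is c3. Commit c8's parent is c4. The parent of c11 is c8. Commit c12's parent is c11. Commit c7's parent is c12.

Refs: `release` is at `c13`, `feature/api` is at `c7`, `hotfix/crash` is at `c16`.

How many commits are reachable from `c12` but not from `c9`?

5

Reachable from c12: {c1, c10, c11, c12, c13, c14, c15, c16, c2, c3, c4, c5, c6, c8, c9}.
Reachable from c9: {c1, c10, c13, c14, c15, c16, c2, c5, c6, c9}.
In c12's history but not c9's: {c11, c12, c3, c4, c8} — 5 commits.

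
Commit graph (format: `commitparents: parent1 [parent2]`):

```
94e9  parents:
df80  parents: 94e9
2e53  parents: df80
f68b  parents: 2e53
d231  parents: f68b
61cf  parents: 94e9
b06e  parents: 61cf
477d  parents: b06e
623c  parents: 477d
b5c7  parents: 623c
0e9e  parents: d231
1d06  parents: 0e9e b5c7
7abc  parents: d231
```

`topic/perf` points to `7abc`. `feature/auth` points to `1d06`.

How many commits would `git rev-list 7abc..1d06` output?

Reachable from 1d06: {0e9e, 1d06, 2e53, 477d, 61cf, 623c, 94e9, b06e, b5c7, d231, df80, f68b}.
Reachable from 7abc: {2e53, 7abc, 94e9, d231, df80, f68b}.
In 1d06's history but not 7abc's: {0e9e, 1d06, 477d, 61cf, 623c, b06e, b5c7} — 7 commits.

7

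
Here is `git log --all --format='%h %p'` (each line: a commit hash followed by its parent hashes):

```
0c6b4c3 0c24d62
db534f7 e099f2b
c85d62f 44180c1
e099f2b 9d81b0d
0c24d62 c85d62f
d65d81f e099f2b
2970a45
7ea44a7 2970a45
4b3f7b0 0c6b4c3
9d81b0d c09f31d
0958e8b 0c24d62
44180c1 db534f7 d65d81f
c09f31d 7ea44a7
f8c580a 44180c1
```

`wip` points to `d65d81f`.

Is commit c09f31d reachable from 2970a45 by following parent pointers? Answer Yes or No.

No

Ancestors of 2970a45: {2970a45}.
c09f31d is not in that set, so it is not an ancestor of 2970a45.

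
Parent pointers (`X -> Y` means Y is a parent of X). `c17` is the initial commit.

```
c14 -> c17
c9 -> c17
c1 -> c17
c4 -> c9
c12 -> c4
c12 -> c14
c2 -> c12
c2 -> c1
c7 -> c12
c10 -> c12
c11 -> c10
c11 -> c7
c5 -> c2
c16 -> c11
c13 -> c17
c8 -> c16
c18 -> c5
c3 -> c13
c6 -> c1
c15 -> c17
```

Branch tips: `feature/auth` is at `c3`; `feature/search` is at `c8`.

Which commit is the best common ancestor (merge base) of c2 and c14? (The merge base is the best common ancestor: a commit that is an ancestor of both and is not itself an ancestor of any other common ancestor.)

Ancestors of c2: {c1, c12, c14, c17, c2, c4, c9}.
Ancestors of c14: {c14, c17}.
Common ancestors: {c14, c17}.
Among these, c14 is not an ancestor of any other common ancestor — it is the merge base.

c14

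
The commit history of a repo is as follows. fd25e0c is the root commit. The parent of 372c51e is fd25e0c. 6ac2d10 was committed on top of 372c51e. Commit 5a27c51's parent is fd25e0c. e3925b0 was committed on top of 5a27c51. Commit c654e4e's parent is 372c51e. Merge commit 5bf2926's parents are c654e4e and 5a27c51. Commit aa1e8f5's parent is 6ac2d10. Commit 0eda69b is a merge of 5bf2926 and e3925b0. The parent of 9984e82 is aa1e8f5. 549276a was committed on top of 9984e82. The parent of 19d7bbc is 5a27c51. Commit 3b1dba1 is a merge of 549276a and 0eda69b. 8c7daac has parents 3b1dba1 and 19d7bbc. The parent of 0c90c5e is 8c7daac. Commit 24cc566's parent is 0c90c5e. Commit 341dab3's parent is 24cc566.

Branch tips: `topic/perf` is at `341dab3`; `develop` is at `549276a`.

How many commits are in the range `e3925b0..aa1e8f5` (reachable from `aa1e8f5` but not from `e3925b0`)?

3

Reachable from aa1e8f5: {372c51e, 6ac2d10, aa1e8f5, fd25e0c}.
Reachable from e3925b0: {5a27c51, e3925b0, fd25e0c}.
In aa1e8f5's history but not e3925b0's: {372c51e, 6ac2d10, aa1e8f5} — 3 commits.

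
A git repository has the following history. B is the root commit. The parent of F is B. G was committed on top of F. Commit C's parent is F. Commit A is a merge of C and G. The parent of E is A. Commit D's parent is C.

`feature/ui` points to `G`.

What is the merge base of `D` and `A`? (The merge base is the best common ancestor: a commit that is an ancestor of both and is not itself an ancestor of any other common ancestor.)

C

Ancestors of D: {B, C, D, F}.
Ancestors of A: {A, B, C, F, G}.
Common ancestors: {B, C, F}.
Among these, C is not an ancestor of any other common ancestor — it is the merge base.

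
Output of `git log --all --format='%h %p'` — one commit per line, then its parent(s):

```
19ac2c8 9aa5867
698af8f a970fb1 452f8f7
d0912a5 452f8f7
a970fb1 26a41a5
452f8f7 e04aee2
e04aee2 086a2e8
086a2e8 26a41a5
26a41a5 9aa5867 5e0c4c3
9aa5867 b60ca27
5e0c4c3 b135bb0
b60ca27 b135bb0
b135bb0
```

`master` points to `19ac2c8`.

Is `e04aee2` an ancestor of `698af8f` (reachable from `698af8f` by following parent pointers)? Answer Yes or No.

Ancestors of 698af8f (commits reachable by following parents): {086a2e8, 26a41a5, 452f8f7, 5e0c4c3, 698af8f, 9aa5867, a970fb1, b135bb0, b60ca27, e04aee2}.
e04aee2 is in that set, so it is an ancestor of 698af8f.

Yes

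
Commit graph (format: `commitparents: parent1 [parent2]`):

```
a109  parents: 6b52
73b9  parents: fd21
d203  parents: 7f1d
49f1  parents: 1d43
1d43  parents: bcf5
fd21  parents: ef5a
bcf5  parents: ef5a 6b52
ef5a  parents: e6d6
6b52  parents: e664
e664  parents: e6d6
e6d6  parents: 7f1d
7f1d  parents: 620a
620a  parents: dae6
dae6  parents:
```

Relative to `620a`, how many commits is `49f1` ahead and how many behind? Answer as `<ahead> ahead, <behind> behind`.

Reachable from 49f1: {1d43, 49f1, 620a, 6b52, 7f1d, bcf5, dae6, e664, e6d6, ef5a}.
Reachable from 620a: {620a, dae6}.
Only in 49f1's history (ahead): {1d43, 49f1, 6b52, 7f1d, bcf5, e664, e6d6, ef5a} — 8.
Only in 620a's history (behind): {} — 0.

8 ahead, 0 behind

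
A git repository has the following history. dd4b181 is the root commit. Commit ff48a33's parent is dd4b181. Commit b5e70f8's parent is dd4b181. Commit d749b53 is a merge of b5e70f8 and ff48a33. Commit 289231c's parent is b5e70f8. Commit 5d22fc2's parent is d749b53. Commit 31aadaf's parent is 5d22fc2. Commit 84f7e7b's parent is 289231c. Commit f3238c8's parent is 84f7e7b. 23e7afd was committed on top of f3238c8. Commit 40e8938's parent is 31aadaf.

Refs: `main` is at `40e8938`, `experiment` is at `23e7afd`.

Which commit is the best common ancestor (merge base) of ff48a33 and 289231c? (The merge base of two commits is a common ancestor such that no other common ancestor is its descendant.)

Ancestors of ff48a33: {dd4b181, ff48a33}.
Ancestors of 289231c: {289231c, b5e70f8, dd4b181}.
Common ancestors: {dd4b181}.
The only common ancestor is dd4b181, so it is the merge base.

dd4b181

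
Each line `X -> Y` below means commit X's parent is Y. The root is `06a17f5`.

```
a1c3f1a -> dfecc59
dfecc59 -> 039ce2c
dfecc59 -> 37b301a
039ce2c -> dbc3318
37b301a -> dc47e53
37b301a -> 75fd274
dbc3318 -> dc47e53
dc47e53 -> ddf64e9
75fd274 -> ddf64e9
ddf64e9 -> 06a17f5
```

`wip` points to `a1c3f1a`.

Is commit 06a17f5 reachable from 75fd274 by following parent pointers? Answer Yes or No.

Ancestors of 75fd274 (commits reachable by following parents): {06a17f5, 75fd274, ddf64e9}.
06a17f5 is in that set, so it is an ancestor of 75fd274.

Yes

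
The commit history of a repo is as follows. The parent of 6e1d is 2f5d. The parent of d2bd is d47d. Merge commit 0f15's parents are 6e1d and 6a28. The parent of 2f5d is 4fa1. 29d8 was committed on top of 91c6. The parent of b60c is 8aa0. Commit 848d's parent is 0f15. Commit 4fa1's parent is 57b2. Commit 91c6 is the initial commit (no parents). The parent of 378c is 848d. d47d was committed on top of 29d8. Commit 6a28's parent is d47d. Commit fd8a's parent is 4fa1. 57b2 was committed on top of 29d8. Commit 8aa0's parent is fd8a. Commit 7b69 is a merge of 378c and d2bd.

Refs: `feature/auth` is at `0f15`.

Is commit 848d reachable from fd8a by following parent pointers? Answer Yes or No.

Ancestors of fd8a: {29d8, 4fa1, 57b2, 91c6, fd8a}.
848d is not in that set, so it is not an ancestor of fd8a.

No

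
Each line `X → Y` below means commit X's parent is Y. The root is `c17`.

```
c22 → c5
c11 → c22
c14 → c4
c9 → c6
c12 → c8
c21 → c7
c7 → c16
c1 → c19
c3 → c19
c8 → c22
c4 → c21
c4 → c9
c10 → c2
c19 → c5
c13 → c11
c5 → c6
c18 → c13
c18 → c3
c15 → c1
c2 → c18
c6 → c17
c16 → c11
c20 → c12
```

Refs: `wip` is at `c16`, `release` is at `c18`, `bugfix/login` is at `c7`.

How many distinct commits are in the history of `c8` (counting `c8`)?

5

Walking parent pointers from c8: reachable set = {c17, c22, c5, c6, c8}.
That is 5 commits.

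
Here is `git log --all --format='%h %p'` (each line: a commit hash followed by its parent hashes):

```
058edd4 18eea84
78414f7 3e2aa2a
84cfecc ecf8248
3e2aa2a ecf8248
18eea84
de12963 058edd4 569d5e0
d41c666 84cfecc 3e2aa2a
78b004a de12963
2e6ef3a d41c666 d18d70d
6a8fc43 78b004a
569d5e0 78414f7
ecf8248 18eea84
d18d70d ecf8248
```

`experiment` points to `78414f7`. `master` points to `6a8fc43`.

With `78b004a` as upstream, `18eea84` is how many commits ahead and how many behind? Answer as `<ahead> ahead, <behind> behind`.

Reachable from 18eea84: {18eea84}.
Reachable from 78b004a: {058edd4, 18eea84, 3e2aa2a, 569d5e0, 78414f7, 78b004a, de12963, ecf8248}.
Only in 18eea84's history (ahead): {} — 0.
Only in 78b004a's history (behind): {058edd4, 3e2aa2a, 569d5e0, 78414f7, 78b004a, de12963, ecf8248} — 7.

0 ahead, 7 behind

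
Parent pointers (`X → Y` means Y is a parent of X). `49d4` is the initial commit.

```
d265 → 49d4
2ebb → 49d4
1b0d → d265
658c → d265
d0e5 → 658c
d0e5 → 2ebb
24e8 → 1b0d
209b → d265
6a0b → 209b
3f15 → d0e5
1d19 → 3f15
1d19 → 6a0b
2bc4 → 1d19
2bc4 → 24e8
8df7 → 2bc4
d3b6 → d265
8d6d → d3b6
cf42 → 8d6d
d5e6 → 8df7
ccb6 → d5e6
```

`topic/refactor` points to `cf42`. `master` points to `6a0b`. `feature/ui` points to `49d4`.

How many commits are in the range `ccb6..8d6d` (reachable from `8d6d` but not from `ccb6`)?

Reachable from 8d6d: {49d4, 8d6d, d265, d3b6}.
Reachable from ccb6: {1b0d, 1d19, 209b, 24e8, 2bc4, 2ebb, 3f15, 49d4, 658c, 6a0b, 8df7, ccb6, d0e5, d265, d5e6}.
In 8d6d's history but not ccb6's: {8d6d, d3b6} — 2 commits.

2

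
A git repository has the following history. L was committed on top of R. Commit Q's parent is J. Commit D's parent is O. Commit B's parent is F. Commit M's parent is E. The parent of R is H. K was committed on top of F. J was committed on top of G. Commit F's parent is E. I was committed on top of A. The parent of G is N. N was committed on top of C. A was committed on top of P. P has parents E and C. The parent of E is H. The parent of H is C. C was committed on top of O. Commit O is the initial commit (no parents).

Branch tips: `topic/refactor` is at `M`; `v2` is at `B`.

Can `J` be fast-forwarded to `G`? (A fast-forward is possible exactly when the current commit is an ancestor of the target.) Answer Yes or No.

No

A fast-forward from J to G is possible iff J is an ancestor of G.
Ancestors of G: {C, G, N, O}.
J is not among them, so fast-forward is not possible.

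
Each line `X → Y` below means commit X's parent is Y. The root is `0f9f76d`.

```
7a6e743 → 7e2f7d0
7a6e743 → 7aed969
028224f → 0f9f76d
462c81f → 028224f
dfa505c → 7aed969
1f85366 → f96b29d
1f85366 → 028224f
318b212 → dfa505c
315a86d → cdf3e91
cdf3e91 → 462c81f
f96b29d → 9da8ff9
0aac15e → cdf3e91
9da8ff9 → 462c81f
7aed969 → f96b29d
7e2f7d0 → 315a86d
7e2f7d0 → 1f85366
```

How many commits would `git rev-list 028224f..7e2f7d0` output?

Reachable from 7e2f7d0: {028224f, 0f9f76d, 1f85366, 315a86d, 462c81f, 7e2f7d0, 9da8ff9, cdf3e91, f96b29d}.
Reachable from 028224f: {028224f, 0f9f76d}.
In 7e2f7d0's history but not 028224f's: {1f85366, 315a86d, 462c81f, 7e2f7d0, 9da8ff9, cdf3e91, f96b29d} — 7 commits.

7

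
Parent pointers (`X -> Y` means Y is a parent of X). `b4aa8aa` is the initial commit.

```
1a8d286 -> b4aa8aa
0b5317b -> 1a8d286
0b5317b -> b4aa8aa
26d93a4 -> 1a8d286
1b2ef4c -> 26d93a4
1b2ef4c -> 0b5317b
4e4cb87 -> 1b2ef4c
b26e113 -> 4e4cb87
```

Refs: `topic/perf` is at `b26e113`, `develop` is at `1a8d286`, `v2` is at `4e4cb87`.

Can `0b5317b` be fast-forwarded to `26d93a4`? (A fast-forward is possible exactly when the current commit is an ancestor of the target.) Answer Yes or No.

A fast-forward from 0b5317b to 26d93a4 is possible iff 0b5317b is an ancestor of 26d93a4.
Ancestors of 26d93a4: {1a8d286, 26d93a4, b4aa8aa}.
0b5317b is not among them, so fast-forward is not possible.

No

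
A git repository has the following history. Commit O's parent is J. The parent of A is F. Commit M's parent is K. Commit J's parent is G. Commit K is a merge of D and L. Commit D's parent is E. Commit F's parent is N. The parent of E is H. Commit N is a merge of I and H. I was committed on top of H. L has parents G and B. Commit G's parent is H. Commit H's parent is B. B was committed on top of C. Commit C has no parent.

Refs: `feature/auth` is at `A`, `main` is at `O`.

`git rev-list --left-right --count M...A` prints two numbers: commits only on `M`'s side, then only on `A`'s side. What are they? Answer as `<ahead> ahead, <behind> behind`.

Reachable from M: {B, C, D, E, G, H, K, L, M}.
Reachable from A: {A, B, C, F, H, I, N}.
Only in M's history (ahead): {D, E, G, K, L, M} — 6.
Only in A's history (behind): {A, F, I, N} — 4.

6 ahead, 4 behind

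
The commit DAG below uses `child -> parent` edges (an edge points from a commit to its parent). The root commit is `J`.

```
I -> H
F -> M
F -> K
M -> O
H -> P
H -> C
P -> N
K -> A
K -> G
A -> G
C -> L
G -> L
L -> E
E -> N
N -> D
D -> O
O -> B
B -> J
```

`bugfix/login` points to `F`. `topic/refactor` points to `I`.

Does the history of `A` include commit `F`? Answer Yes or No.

No

Ancestors of A: {A, B, D, E, G, J, L, N, O}.
F is not in that set, so it is not an ancestor of A.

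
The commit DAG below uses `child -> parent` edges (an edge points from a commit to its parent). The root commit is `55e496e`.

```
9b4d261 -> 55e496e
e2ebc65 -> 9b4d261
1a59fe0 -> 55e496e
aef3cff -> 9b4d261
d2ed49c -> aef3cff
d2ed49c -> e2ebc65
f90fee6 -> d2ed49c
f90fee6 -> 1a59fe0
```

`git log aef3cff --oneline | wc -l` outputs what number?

Walking parent pointers from aef3cff: reachable set = {55e496e, 9b4d261, aef3cff}.
That is 3 commits.

3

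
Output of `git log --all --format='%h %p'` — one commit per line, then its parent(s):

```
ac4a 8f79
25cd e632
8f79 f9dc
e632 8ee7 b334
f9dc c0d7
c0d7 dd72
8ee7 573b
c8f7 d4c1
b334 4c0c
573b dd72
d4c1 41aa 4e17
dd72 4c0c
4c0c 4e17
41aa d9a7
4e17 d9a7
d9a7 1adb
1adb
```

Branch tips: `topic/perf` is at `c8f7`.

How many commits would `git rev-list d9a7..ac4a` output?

7

Reachable from ac4a: {1adb, 4c0c, 4e17, 8f79, ac4a, c0d7, d9a7, dd72, f9dc}.
Reachable from d9a7: {1adb, d9a7}.
In ac4a's history but not d9a7's: {4c0c, 4e17, 8f79, ac4a, c0d7, dd72, f9dc} — 7 commits.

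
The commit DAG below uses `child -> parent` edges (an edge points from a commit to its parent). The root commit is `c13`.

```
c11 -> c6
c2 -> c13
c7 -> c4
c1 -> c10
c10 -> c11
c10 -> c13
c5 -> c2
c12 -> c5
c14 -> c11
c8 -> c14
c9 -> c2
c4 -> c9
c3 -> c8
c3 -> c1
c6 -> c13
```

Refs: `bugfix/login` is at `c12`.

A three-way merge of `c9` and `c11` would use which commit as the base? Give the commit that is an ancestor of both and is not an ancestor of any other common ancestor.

c13

Ancestors of c9: {c13, c2, c9}.
Ancestors of c11: {c11, c13, c6}.
Common ancestors: {c13}.
The only common ancestor is c13, so it is the merge base.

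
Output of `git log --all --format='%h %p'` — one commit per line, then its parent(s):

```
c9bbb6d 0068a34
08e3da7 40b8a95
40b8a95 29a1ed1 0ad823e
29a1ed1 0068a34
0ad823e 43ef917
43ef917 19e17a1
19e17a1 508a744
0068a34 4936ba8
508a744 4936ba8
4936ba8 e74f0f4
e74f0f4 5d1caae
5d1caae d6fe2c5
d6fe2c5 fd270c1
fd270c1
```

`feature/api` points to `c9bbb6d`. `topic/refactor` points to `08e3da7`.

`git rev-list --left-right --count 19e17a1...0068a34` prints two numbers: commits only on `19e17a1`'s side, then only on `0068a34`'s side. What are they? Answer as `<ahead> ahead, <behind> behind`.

2 ahead, 1 behind

Reachable from 19e17a1: {19e17a1, 4936ba8, 508a744, 5d1caae, d6fe2c5, e74f0f4, fd270c1}.
Reachable from 0068a34: {0068a34, 4936ba8, 5d1caae, d6fe2c5, e74f0f4, fd270c1}.
Only in 19e17a1's history (ahead): {19e17a1, 508a744} — 2.
Only in 0068a34's history (behind): {0068a34} — 1.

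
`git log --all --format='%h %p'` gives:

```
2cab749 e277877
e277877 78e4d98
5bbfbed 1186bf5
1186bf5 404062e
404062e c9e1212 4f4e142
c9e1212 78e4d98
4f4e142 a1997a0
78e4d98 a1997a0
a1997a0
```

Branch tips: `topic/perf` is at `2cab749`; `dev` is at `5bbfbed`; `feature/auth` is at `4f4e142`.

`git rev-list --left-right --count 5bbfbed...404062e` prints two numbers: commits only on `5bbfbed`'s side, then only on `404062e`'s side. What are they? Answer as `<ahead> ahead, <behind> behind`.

2 ahead, 0 behind

Reachable from 5bbfbed: {1186bf5, 404062e, 4f4e142, 5bbfbed, 78e4d98, a1997a0, c9e1212}.
Reachable from 404062e: {404062e, 4f4e142, 78e4d98, a1997a0, c9e1212}.
Only in 5bbfbed's history (ahead): {1186bf5, 5bbfbed} — 2.
Only in 404062e's history (behind): {} — 0.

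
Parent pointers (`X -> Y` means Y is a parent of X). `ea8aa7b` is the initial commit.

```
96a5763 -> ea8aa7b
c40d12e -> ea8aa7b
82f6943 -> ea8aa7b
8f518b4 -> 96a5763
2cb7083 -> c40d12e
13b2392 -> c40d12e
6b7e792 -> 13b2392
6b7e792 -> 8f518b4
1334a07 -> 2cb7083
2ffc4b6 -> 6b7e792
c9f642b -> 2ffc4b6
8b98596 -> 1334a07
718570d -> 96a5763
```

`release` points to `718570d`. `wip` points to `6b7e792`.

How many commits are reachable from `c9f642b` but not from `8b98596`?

Reachable from c9f642b: {13b2392, 2ffc4b6, 6b7e792, 8f518b4, 96a5763, c40d12e, c9f642b, ea8aa7b}.
Reachable from 8b98596: {1334a07, 2cb7083, 8b98596, c40d12e, ea8aa7b}.
In c9f642b's history but not 8b98596's: {13b2392, 2ffc4b6, 6b7e792, 8f518b4, 96a5763, c9f642b} — 6 commits.

6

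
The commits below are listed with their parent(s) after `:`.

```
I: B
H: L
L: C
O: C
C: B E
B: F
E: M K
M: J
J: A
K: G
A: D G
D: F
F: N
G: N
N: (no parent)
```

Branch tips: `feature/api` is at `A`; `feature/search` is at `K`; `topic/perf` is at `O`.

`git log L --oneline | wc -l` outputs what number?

12

Walking parent pointers from L: reachable set = {A, B, C, D, E, F, G, J, K, L, M, N}.
That is 12 commits.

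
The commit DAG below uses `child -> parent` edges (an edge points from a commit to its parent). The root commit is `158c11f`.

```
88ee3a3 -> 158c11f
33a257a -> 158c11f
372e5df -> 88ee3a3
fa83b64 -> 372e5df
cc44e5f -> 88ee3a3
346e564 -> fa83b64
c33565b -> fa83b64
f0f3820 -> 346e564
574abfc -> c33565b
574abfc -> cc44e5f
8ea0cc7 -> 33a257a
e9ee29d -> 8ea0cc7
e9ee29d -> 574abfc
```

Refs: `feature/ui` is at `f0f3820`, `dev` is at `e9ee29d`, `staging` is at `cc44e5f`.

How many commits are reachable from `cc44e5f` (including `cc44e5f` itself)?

Walking parent pointers from cc44e5f: reachable set = {158c11f, 88ee3a3, cc44e5f}.
That is 3 commits.

3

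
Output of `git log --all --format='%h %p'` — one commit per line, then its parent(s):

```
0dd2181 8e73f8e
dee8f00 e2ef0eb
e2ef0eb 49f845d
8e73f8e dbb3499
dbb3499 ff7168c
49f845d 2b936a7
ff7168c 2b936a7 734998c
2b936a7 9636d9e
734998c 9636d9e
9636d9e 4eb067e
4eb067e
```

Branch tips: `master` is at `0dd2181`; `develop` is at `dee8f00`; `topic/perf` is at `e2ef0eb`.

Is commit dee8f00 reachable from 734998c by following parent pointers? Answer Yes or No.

No

Ancestors of 734998c: {4eb067e, 734998c, 9636d9e}.
dee8f00 is not in that set, so it is not an ancestor of 734998c.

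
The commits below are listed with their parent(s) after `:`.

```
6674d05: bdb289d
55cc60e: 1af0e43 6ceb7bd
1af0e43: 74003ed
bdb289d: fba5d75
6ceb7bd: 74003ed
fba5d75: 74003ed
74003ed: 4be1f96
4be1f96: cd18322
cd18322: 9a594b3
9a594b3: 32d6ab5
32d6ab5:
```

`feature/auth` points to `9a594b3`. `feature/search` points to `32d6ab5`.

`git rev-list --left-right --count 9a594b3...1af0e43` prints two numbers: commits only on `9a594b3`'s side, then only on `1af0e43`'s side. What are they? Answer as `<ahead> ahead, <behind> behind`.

Reachable from 9a594b3: {32d6ab5, 9a594b3}.
Reachable from 1af0e43: {1af0e43, 32d6ab5, 4be1f96, 74003ed, 9a594b3, cd18322}.
Only in 9a594b3's history (ahead): {} — 0.
Only in 1af0e43's history (behind): {1af0e43, 4be1f96, 74003ed, cd18322} — 4.

0 ahead, 4 behind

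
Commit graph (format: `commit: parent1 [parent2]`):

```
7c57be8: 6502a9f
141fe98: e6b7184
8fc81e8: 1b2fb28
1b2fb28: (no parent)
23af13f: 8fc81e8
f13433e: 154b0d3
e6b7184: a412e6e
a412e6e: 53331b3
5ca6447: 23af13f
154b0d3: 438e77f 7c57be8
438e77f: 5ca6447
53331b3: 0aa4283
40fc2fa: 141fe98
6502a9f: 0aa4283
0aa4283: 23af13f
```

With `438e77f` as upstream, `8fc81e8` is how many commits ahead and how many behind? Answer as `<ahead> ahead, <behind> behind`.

0 ahead, 3 behind

Reachable from 8fc81e8: {1b2fb28, 8fc81e8}.
Reachable from 438e77f: {1b2fb28, 23af13f, 438e77f, 5ca6447, 8fc81e8}.
Only in 8fc81e8's history (ahead): {} — 0.
Only in 438e77f's history (behind): {23af13f, 438e77f, 5ca6447} — 3.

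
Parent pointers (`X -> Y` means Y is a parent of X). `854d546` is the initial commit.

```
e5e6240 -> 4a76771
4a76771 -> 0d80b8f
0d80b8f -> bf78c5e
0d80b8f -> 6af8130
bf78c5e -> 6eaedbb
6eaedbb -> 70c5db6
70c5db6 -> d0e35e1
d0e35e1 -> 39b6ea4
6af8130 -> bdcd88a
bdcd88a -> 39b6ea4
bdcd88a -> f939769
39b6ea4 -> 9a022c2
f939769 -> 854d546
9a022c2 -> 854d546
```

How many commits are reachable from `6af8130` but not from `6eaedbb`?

3

Reachable from 6af8130: {39b6ea4, 6af8130, 854d546, 9a022c2, bdcd88a, f939769}.
Reachable from 6eaedbb: {39b6ea4, 6eaedbb, 70c5db6, 854d546, 9a022c2, d0e35e1}.
In 6af8130's history but not 6eaedbb's: {6af8130, bdcd88a, f939769} — 3 commits.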